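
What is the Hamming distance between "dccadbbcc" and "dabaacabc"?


Comparing "dccadbbcc" and "dabaacabc" position by position:
  Position 0: 'd' vs 'd' => same
  Position 1: 'c' vs 'a' => differ
  Position 2: 'c' vs 'b' => differ
  Position 3: 'a' vs 'a' => same
  Position 4: 'd' vs 'a' => differ
  Position 5: 'b' vs 'c' => differ
  Position 6: 'b' vs 'a' => differ
  Position 7: 'c' vs 'b' => differ
  Position 8: 'c' vs 'c' => same
Total differences (Hamming distance): 6

6


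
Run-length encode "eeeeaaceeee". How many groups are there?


Input: eeeeaaceeee
Scanning for consecutive runs:
  Group 1: 'e' x 4 (positions 0-3)
  Group 2: 'a' x 2 (positions 4-5)
  Group 3: 'c' x 1 (positions 6-6)
  Group 4: 'e' x 4 (positions 7-10)
Total groups: 4

4


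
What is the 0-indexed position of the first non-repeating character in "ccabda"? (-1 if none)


Input: ccabda
Character frequencies:
  'a': 2
  'b': 1
  'c': 2
  'd': 1
Scanning left to right for freq == 1:
  Position 0 ('c'): freq=2, skip
  Position 1 ('c'): freq=2, skip
  Position 2 ('a'): freq=2, skip
  Position 3 ('b'): unique! => answer = 3

3


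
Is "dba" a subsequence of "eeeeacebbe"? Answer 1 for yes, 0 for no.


Check if "dba" is a subsequence of "eeeeacebbe"
Greedy scan:
  Position 0 ('e'): no match needed
  Position 1 ('e'): no match needed
  Position 2 ('e'): no match needed
  Position 3 ('e'): no match needed
  Position 4 ('a'): no match needed
  Position 5 ('c'): no match needed
  Position 6 ('e'): no match needed
  Position 7 ('b'): no match needed
  Position 8 ('b'): no match needed
  Position 9 ('e'): no match needed
Only matched 0/3 characters => not a subsequence

0


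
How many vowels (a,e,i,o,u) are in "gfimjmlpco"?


Input: gfimjmlpco
Checking each character:
  'g' at position 0: consonant
  'f' at position 1: consonant
  'i' at position 2: vowel (running total: 1)
  'm' at position 3: consonant
  'j' at position 4: consonant
  'm' at position 5: consonant
  'l' at position 6: consonant
  'p' at position 7: consonant
  'c' at position 8: consonant
  'o' at position 9: vowel (running total: 2)
Total vowels: 2

2


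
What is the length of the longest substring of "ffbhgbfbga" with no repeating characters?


Input: "ffbhgbfbga"
Sliding window (track last position of each char):
  Position 0 ('f'): window [0,0] length 1 -- new best
  Position 1 ('f'): repeat (last at 0), move window start to 1
  Position 1 ('f'): window [1,1] length 1
  Position 2 ('b'): window [1,2] length 2 -- new best
  Position 3 ('h'): window [1,3] length 3 -- new best
  Position 4 ('g'): window [1,4] length 4 -- new best
  Position 5 ('b'): repeat (last at 2), move window start to 3
  Position 5 ('b'): window [3,5] length 3
  Position 6 ('f'): window [3,6] length 4
  Position 7 ('b'): repeat (last at 5), move window start to 6
  Position 7 ('b'): window [6,7] length 2
  Position 8 ('g'): window [6,8] length 3
  Position 9 ('a'): window [6,9] length 4
Longest substring with no repeats: "fbhg" with length 4

4


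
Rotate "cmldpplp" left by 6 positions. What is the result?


Input: "cmldpplp", rotate left by 6
First 6 characters: "cmldpp"
Remaining characters: "lp"
Concatenate remaining + first: "lp" + "cmldpp" = "lpcmldpp"

lpcmldpp


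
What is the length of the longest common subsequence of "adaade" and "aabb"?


LCS of "adaade" and "aabb"
DP table:
           a    a    b    b
      0    0    0    0    0
  a   0    1    1    1    1
  d   0    1    1    1    1
  a   0    1    2    2    2
  a   0    1    2    2    2
  d   0    1    2    2    2
  e   0    1    2    2    2
LCS length = dp[6][4] = 2

2


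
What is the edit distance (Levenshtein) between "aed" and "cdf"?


Computing edit distance: "aed" -> "cdf"
DP table:
           c    d    f
      0    1    2    3
  a   1    1    2    3
  e   2    2    2    3
  d   3    3    2    3
Edit distance = dp[3][3] = 3

3


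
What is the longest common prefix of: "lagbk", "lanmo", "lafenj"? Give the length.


Words: lagbk, lanmo, lafenj
  Position 0: all 'l' => match
  Position 1: all 'a' => match
  Position 2: ('g', 'n', 'f') => mismatch, stop
LCP = "la" (length 2)

2


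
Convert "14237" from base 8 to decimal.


Input: "14237" in base 8
Positional expansion:
  Digit '1' (value 1) x 8^4 = 4096
  Digit '4' (value 4) x 8^3 = 2048
  Digit '2' (value 2) x 8^2 = 128
  Digit '3' (value 3) x 8^1 = 24
  Digit '7' (value 7) x 8^0 = 7
Sum = 6303

6303


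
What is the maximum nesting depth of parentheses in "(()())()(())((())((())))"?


Input: "(()())()(())((())((())))"
Tracking depth:
  Position 0 '(': depth becomes 1
  Position 1 '(': depth becomes 2
  Position 2 ')': depth becomes 1
  Position 3 '(': depth becomes 2
  Position 4 ')': depth becomes 1
  Position 5 ')': depth becomes 0
  Position 6 '(': depth becomes 1
  Position 7 ')': depth becomes 0
  Position 8 '(': depth becomes 1
  Position 9 '(': depth becomes 2
  Position 10 ')': depth becomes 1
  Position 11 ')': depth becomes 0
  Position 12 '(': depth becomes 1
  Position 13 '(': depth becomes 2
  Position 14 '(': depth becomes 3
  Position 15 ')': depth becomes 2
  Position 16 ')': depth becomes 1
  Position 17 '(': depth becomes 2
  Position 18 '(': depth becomes 3
  Position 19 '(': depth becomes 4
  Position 20 ')': depth becomes 3
  Position 21 ')': depth becomes 2
  Position 22 ')': depth becomes 1
  Position 23 ')': depth becomes 0
Maximum depth reached: 4

4


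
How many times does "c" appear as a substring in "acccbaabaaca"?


Searching for "c" in "acccbaabaaca"
Scanning each position:
  Position 0: "a" => no
  Position 1: "c" => MATCH
  Position 2: "c" => MATCH
  Position 3: "c" => MATCH
  Position 4: "b" => no
  Position 5: "a" => no
  Position 6: "a" => no
  Position 7: "b" => no
  Position 8: "a" => no
  Position 9: "a" => no
  Position 10: "c" => MATCH
  Position 11: "a" => no
Total occurrences: 4

4


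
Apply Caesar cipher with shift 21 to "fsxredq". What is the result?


Caesar cipher: shift "fsxredq" by 21
  'f' (pos 5) + 21 = pos 0 = 'a'
  's' (pos 18) + 21 = pos 13 = 'n'
  'x' (pos 23) + 21 = pos 18 = 's'
  'r' (pos 17) + 21 = pos 12 = 'm'
  'e' (pos 4) + 21 = pos 25 = 'z'
  'd' (pos 3) + 21 = pos 24 = 'y'
  'q' (pos 16) + 21 = pos 11 = 'l'
Result: ansmzyl

ansmzyl


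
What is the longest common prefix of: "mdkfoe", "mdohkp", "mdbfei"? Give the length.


Words: mdkfoe, mdohkp, mdbfei
  Position 0: all 'm' => match
  Position 1: all 'd' => match
  Position 2: ('k', 'o', 'b') => mismatch, stop
LCP = "md" (length 2)

2


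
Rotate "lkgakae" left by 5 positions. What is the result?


Input: "lkgakae", rotate left by 5
First 5 characters: "lkgak"
Remaining characters: "ae"
Concatenate remaining + first: "ae" + "lkgak" = "aelkgak"

aelkgak


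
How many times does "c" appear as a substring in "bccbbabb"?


Searching for "c" in "bccbbabb"
Scanning each position:
  Position 0: "b" => no
  Position 1: "c" => MATCH
  Position 2: "c" => MATCH
  Position 3: "b" => no
  Position 4: "b" => no
  Position 5: "a" => no
  Position 6: "b" => no
  Position 7: "b" => no
Total occurrences: 2

2


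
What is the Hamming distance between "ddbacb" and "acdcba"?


Comparing "ddbacb" and "acdcba" position by position:
  Position 0: 'd' vs 'a' => differ
  Position 1: 'd' vs 'c' => differ
  Position 2: 'b' vs 'd' => differ
  Position 3: 'a' vs 'c' => differ
  Position 4: 'c' vs 'b' => differ
  Position 5: 'b' vs 'a' => differ
Total differences (Hamming distance): 6

6


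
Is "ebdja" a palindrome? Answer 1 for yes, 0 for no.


Input: ebdja
Reversed: ajdbe
  Compare pos 0 ('e') with pos 4 ('a'): MISMATCH
  Compare pos 1 ('b') with pos 3 ('j'): MISMATCH
Result: not a palindrome

0


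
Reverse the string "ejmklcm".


Input: ejmklcm
Reading characters right to left:
  Position 6: 'm'
  Position 5: 'c'
  Position 4: 'l'
  Position 3: 'k'
  Position 2: 'm'
  Position 1: 'j'
  Position 0: 'e'
Reversed: mclkmje

mclkmje


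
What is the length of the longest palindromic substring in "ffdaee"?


Input: "ffdaee"
Checking substrings for palindromes:
  [0:2] "ff" (len 2) => palindrome
  [4:6] "ee" (len 2) => palindrome
Longest palindromic substring: "ff" with length 2

2


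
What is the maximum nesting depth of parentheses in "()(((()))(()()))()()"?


Input: "()(((()))(()()))()()"
Tracking depth:
  Position 0 '(': depth becomes 1
  Position 1 ')': depth becomes 0
  Position 2 '(': depth becomes 1
  Position 3 '(': depth becomes 2
  Position 4 '(': depth becomes 3
  Position 5 '(': depth becomes 4
  Position 6 ')': depth becomes 3
  Position 7 ')': depth becomes 2
  Position 8 ')': depth becomes 1
  Position 9 '(': depth becomes 2
  Position 10 '(': depth becomes 3
  Position 11 ')': depth becomes 2
  Position 12 '(': depth becomes 3
  Position 13 ')': depth becomes 2
  Position 14 ')': depth becomes 1
  Position 15 ')': depth becomes 0
  Position 16 '(': depth becomes 1
  Position 17 ')': depth becomes 0
  Position 18 '(': depth becomes 1
  Position 19 ')': depth becomes 0
Maximum depth reached: 4

4


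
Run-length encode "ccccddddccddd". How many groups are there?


Input: ccccddddccddd
Scanning for consecutive runs:
  Group 1: 'c' x 4 (positions 0-3)
  Group 2: 'd' x 4 (positions 4-7)
  Group 3: 'c' x 2 (positions 8-9)
  Group 4: 'd' x 3 (positions 10-12)
Total groups: 4

4


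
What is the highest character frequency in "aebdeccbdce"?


Input: aebdeccbdce
Character counts:
  'a': 1
  'b': 2
  'c': 3
  'd': 2
  'e': 3
Maximum frequency: 3

3


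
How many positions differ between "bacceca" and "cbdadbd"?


Comparing "bacceca" and "cbdadbd" position by position:
  Position 0: 'b' vs 'c' => DIFFER
  Position 1: 'a' vs 'b' => DIFFER
  Position 2: 'c' vs 'd' => DIFFER
  Position 3: 'c' vs 'a' => DIFFER
  Position 4: 'e' vs 'd' => DIFFER
  Position 5: 'c' vs 'b' => DIFFER
  Position 6: 'a' vs 'd' => DIFFER
Positions that differ: 7

7


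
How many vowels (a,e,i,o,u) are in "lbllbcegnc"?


Input: lbllbcegnc
Checking each character:
  'l' at position 0: consonant
  'b' at position 1: consonant
  'l' at position 2: consonant
  'l' at position 3: consonant
  'b' at position 4: consonant
  'c' at position 5: consonant
  'e' at position 6: vowel (running total: 1)
  'g' at position 7: consonant
  'n' at position 8: consonant
  'c' at position 9: consonant
Total vowels: 1

1


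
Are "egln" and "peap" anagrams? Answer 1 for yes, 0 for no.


Strings: "egln", "peap"
Sorted first:  egln
Sorted second: aepp
Differ at position 0: 'e' vs 'a' => not anagrams

0


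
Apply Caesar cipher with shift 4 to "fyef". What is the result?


Caesar cipher: shift "fyef" by 4
  'f' (pos 5) + 4 = pos 9 = 'j'
  'y' (pos 24) + 4 = pos 2 = 'c'
  'e' (pos 4) + 4 = pos 8 = 'i'
  'f' (pos 5) + 4 = pos 9 = 'j'
Result: jcij

jcij


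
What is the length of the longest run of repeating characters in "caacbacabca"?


Input: "caacbacabca"
Scanning for longest run:
  Position 1 ('a'): new char, reset run to 1
  Position 2 ('a'): continues run of 'a', length=2
  Position 3 ('c'): new char, reset run to 1
  Position 4 ('b'): new char, reset run to 1
  Position 5 ('a'): new char, reset run to 1
  Position 6 ('c'): new char, reset run to 1
  Position 7 ('a'): new char, reset run to 1
  Position 8 ('b'): new char, reset run to 1
  Position 9 ('c'): new char, reset run to 1
  Position 10 ('a'): new char, reset run to 1
Longest run: 'a' with length 2

2


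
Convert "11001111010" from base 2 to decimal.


Input: "11001111010" in base 2
Positional expansion:
  Digit '1' (value 1) x 2^10 = 1024
  Digit '1' (value 1) x 2^9 = 512
  Digit '0' (value 0) x 2^8 = 0
  Digit '0' (value 0) x 2^7 = 0
  Digit '1' (value 1) x 2^6 = 64
  Digit '1' (value 1) x 2^5 = 32
  Digit '1' (value 1) x 2^4 = 16
  Digit '1' (value 1) x 2^3 = 8
  Digit '0' (value 0) x 2^2 = 0
  Digit '1' (value 1) x 2^1 = 2
  Digit '0' (value 0) x 2^0 = 0
Sum = 1658

1658


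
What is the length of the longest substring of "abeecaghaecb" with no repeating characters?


Input: "abeecaghaecb"
Sliding window (track last position of each char):
  Position 0 ('a'): window [0,0] length 1 -- new best
  Position 1 ('b'): window [0,1] length 2 -- new best
  Position 2 ('e'): window [0,2] length 3 -- new best
  Position 3 ('e'): repeat (last at 2), move window start to 3
  Position 3 ('e'): window [3,3] length 1
  Position 4 ('c'): window [3,4] length 2
  Position 5 ('a'): window [3,5] length 3
  Position 6 ('g'): window [3,6] length 4 -- new best
  Position 7 ('h'): window [3,7] length 5 -- new best
  Position 8 ('a'): repeat (last at 5), move window start to 6
  Position 8 ('a'): window [6,8] length 3
  Position 9 ('e'): window [6,9] length 4
  Position 10 ('c'): window [6,10] length 5
  Position 11 ('b'): window [6,11] length 6 -- new best
Longest substring with no repeats: "ghaecb" with length 6

6


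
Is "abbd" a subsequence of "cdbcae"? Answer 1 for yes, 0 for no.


Check if "abbd" is a subsequence of "cdbcae"
Greedy scan:
  Position 0 ('c'): no match needed
  Position 1 ('d'): no match needed
  Position 2 ('b'): no match needed
  Position 3 ('c'): no match needed
  Position 4 ('a'): matches sub[0] = 'a'
  Position 5 ('e'): no match needed
Only matched 1/4 characters => not a subsequence

0


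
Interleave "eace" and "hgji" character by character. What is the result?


Interleaving "eace" and "hgji":
  Position 0: 'e' from first, 'h' from second => "eh"
  Position 1: 'a' from first, 'g' from second => "ag"
  Position 2: 'c' from first, 'j' from second => "cj"
  Position 3: 'e' from first, 'i' from second => "ei"
Result: ehagcjei

ehagcjei


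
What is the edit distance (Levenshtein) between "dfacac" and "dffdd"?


Computing edit distance: "dfacac" -> "dffdd"
DP table:
           d    f    f    d    d
      0    1    2    3    4    5
  d   1    0    1    2    3    4
  f   2    1    0    1    2    3
  a   3    2    1    1    2    3
  c   4    3    2    2    2    3
  a   5    4    3    3    3    3
  c   6    5    4    4    4    4
Edit distance = dp[6][5] = 4

4


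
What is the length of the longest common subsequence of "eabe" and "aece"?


LCS of "eabe" and "aece"
DP table:
           a    e    c    e
      0    0    0    0    0
  e   0    0    1    1    1
  a   0    1    1    1    1
  b   0    1    1    1    1
  e   0    1    2    2    2
LCS length = dp[4][4] = 2

2


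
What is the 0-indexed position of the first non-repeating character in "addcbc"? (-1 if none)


Input: addcbc
Character frequencies:
  'a': 1
  'b': 1
  'c': 2
  'd': 2
Scanning left to right for freq == 1:
  Position 0 ('a'): unique! => answer = 0

0


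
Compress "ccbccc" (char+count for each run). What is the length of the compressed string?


Input: ccbccc
Runs:
  'c' x 2 => "c2"
  'b' x 1 => "b1"
  'c' x 3 => "c3"
Compressed: "c2b1c3"
Compressed length: 6

6


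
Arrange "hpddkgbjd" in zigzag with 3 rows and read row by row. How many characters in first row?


Zigzag "hpddkgbjd" into 3 rows:
Placing characters:
  'h' => row 0
  'p' => row 1
  'd' => row 2
  'd' => row 1
  'k' => row 0
  'g' => row 1
  'b' => row 2
  'j' => row 1
  'd' => row 0
Rows:
  Row 0: "hkd"
  Row 1: "pdgj"
  Row 2: "db"
First row length: 3

3


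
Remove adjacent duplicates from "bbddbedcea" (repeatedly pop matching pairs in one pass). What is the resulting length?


Input: bbddbedcea
Stack-based adjacent duplicate removal:
  Read 'b': push. Stack: b
  Read 'b': matches stack top 'b' => pop. Stack: (empty)
  Read 'd': push. Stack: d
  Read 'd': matches stack top 'd' => pop. Stack: (empty)
  Read 'b': push. Stack: b
  Read 'e': push. Stack: be
  Read 'd': push. Stack: bed
  Read 'c': push. Stack: bedc
  Read 'e': push. Stack: bedce
  Read 'a': push. Stack: bedcea
Final stack: "bedcea" (length 6)

6


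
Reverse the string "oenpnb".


Input: oenpnb
Reading characters right to left:
  Position 5: 'b'
  Position 4: 'n'
  Position 3: 'p'
  Position 2: 'n'
  Position 1: 'e'
  Position 0: 'o'
Reversed: bnpneo

bnpneo


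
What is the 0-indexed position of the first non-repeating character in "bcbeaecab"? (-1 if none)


Input: bcbeaecab
Character frequencies:
  'a': 2
  'b': 3
  'c': 2
  'e': 2
Scanning left to right for freq == 1:
  Position 0 ('b'): freq=3, skip
  Position 1 ('c'): freq=2, skip
  Position 2 ('b'): freq=3, skip
  Position 3 ('e'): freq=2, skip
  Position 4 ('a'): freq=2, skip
  Position 5 ('e'): freq=2, skip
  Position 6 ('c'): freq=2, skip
  Position 7 ('a'): freq=2, skip
  Position 8 ('b'): freq=3, skip
  No unique character found => answer = -1

-1


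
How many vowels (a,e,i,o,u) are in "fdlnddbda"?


Input: fdlnddbda
Checking each character:
  'f' at position 0: consonant
  'd' at position 1: consonant
  'l' at position 2: consonant
  'n' at position 3: consonant
  'd' at position 4: consonant
  'd' at position 5: consonant
  'b' at position 6: consonant
  'd' at position 7: consonant
  'a' at position 8: vowel (running total: 1)
Total vowels: 1

1


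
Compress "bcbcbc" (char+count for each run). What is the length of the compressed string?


Input: bcbcbc
Runs:
  'b' x 1 => "b1"
  'c' x 1 => "c1"
  'b' x 1 => "b1"
  'c' x 1 => "c1"
  'b' x 1 => "b1"
  'c' x 1 => "c1"
Compressed: "b1c1b1c1b1c1"
Compressed length: 12

12


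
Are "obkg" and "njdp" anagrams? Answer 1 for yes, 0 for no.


Strings: "obkg", "njdp"
Sorted first:  bgko
Sorted second: djnp
Differ at position 0: 'b' vs 'd' => not anagrams

0


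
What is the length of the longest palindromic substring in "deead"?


Input: "deead"
Checking substrings for palindromes:
  [1:3] "ee" (len 2) => palindrome
Longest palindromic substring: "ee" with length 2

2


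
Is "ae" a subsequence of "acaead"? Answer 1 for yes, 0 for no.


Check if "ae" is a subsequence of "acaead"
Greedy scan:
  Position 0 ('a'): matches sub[0] = 'a'
  Position 1 ('c'): no match needed
  Position 2 ('a'): no match needed
  Position 3 ('e'): matches sub[1] = 'e'
  Position 4 ('a'): no match needed
  Position 5 ('d'): no match needed
All 2 characters matched => is a subsequence

1


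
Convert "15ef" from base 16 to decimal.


Input: "15ef" in base 16
Positional expansion:
  Digit '1' (value 1) x 16^3 = 4096
  Digit '5' (value 5) x 16^2 = 1280
  Digit 'e' (value 14) x 16^1 = 224
  Digit 'f' (value 15) x 16^0 = 15
Sum = 5615

5615


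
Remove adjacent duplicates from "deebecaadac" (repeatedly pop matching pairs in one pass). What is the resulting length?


Input: deebecaadac
Stack-based adjacent duplicate removal:
  Read 'd': push. Stack: d
  Read 'e': push. Stack: de
  Read 'e': matches stack top 'e' => pop. Stack: d
  Read 'b': push. Stack: db
  Read 'e': push. Stack: dbe
  Read 'c': push. Stack: dbec
  Read 'a': push. Stack: dbeca
  Read 'a': matches stack top 'a' => pop. Stack: dbec
  Read 'd': push. Stack: dbecd
  Read 'a': push. Stack: dbecda
  Read 'c': push. Stack: dbecdac
Final stack: "dbecdac" (length 7)

7


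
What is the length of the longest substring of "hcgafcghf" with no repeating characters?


Input: "hcgafcghf"
Sliding window (track last position of each char):
  Position 0 ('h'): window [0,0] length 1 -- new best
  Position 1 ('c'): window [0,1] length 2 -- new best
  Position 2 ('g'): window [0,2] length 3 -- new best
  Position 3 ('a'): window [0,3] length 4 -- new best
  Position 4 ('f'): window [0,4] length 5 -- new best
  Position 5 ('c'): repeat (last at 1), move window start to 2
  Position 5 ('c'): window [2,5] length 4
  Position 6 ('g'): repeat (last at 2), move window start to 3
  Position 6 ('g'): window [3,6] length 4
  Position 7 ('h'): window [3,7] length 5
  Position 8 ('f'): repeat (last at 4), move window start to 5
  Position 8 ('f'): window [5,8] length 4
Longest substring with no repeats: "hcgaf" with length 5

5


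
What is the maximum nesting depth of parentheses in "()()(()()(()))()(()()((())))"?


Input: "()()(()()(()))()(()()((())))"
Tracking depth:
  Position 0 '(': depth becomes 1
  Position 1 ')': depth becomes 0
  Position 2 '(': depth becomes 1
  Position 3 ')': depth becomes 0
  Position 4 '(': depth becomes 1
  Position 5 '(': depth becomes 2
  Position 6 ')': depth becomes 1
  Position 7 '(': depth becomes 2
  Position 8 ')': depth becomes 1
  Position 9 '(': depth becomes 2
  Position 10 '(': depth becomes 3
  Position 11 ')': depth becomes 2
  Position 12 ')': depth becomes 1
  Position 13 ')': depth becomes 0
  Position 14 '(': depth becomes 1
  Position 15 ')': depth becomes 0
  Position 16 '(': depth becomes 1
  Position 17 '(': depth becomes 2
  Position 18 ')': depth becomes 1
  Position 19 '(': depth becomes 2
  Position 20 ')': depth becomes 1
  Position 21 '(': depth becomes 2
  Position 22 '(': depth becomes 3
  Position 23 '(': depth becomes 4
  Position 24 ')': depth becomes 3
  Position 25 ')': depth becomes 2
  Position 26 ')': depth becomes 1
  Position 27 ')': depth becomes 0
Maximum depth reached: 4

4


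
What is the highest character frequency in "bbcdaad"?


Input: bbcdaad
Character counts:
  'a': 2
  'b': 2
  'c': 1
  'd': 2
Maximum frequency: 2

2


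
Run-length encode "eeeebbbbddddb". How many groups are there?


Input: eeeebbbbddddb
Scanning for consecutive runs:
  Group 1: 'e' x 4 (positions 0-3)
  Group 2: 'b' x 4 (positions 4-7)
  Group 3: 'd' x 4 (positions 8-11)
  Group 4: 'b' x 1 (positions 12-12)
Total groups: 4

4


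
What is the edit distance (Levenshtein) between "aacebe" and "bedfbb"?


Computing edit distance: "aacebe" -> "bedfbb"
DP table:
           b    e    d    f    b    b
      0    1    2    3    4    5    6
  a   1    1    2    3    4    5    6
  a   2    2    2    3    4    5    6
  c   3    3    3    3    4    5    6
  e   4    4    3    4    4    5    6
  b   5    4    4    4    5    4    5
  e   6    5    4    5    5    5    5
Edit distance = dp[6][6] = 5

5


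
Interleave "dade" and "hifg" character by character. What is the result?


Interleaving "dade" and "hifg":
  Position 0: 'd' from first, 'h' from second => "dh"
  Position 1: 'a' from first, 'i' from second => "ai"
  Position 2: 'd' from first, 'f' from second => "df"
  Position 3: 'e' from first, 'g' from second => "eg"
Result: dhaidfeg

dhaidfeg


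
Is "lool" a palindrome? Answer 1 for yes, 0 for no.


Input: lool
Reversed: lool
  Compare pos 0 ('l') with pos 3 ('l'): match
  Compare pos 1 ('o') with pos 2 ('o'): match
Result: palindrome

1


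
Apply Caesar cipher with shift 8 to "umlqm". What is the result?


Caesar cipher: shift "umlqm" by 8
  'u' (pos 20) + 8 = pos 2 = 'c'
  'm' (pos 12) + 8 = pos 20 = 'u'
  'l' (pos 11) + 8 = pos 19 = 't'
  'q' (pos 16) + 8 = pos 24 = 'y'
  'm' (pos 12) + 8 = pos 20 = 'u'
Result: cutyu

cutyu


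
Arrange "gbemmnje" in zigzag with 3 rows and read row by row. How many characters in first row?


Zigzag "gbemmnje" into 3 rows:
Placing characters:
  'g' => row 0
  'b' => row 1
  'e' => row 2
  'm' => row 1
  'm' => row 0
  'n' => row 1
  'j' => row 2
  'e' => row 1
Rows:
  Row 0: "gm"
  Row 1: "bmne"
  Row 2: "ej"
First row length: 2

2


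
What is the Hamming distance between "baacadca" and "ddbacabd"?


Comparing "baacadca" and "ddbacabd" position by position:
  Position 0: 'b' vs 'd' => differ
  Position 1: 'a' vs 'd' => differ
  Position 2: 'a' vs 'b' => differ
  Position 3: 'c' vs 'a' => differ
  Position 4: 'a' vs 'c' => differ
  Position 5: 'd' vs 'a' => differ
  Position 6: 'c' vs 'b' => differ
  Position 7: 'a' vs 'd' => differ
Total differences (Hamming distance): 8

8


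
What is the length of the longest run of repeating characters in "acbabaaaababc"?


Input: "acbabaaaababc"
Scanning for longest run:
  Position 1 ('c'): new char, reset run to 1
  Position 2 ('b'): new char, reset run to 1
  Position 3 ('a'): new char, reset run to 1
  Position 4 ('b'): new char, reset run to 1
  Position 5 ('a'): new char, reset run to 1
  Position 6 ('a'): continues run of 'a', length=2
  Position 7 ('a'): continues run of 'a', length=3
  Position 8 ('a'): continues run of 'a', length=4
  Position 9 ('b'): new char, reset run to 1
  Position 10 ('a'): new char, reset run to 1
  Position 11 ('b'): new char, reset run to 1
  Position 12 ('c'): new char, reset run to 1
Longest run: 'a' with length 4

4


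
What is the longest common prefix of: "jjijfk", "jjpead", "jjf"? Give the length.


Words: jjijfk, jjpead, jjf
  Position 0: all 'j' => match
  Position 1: all 'j' => match
  Position 2: ('i', 'p', 'f') => mismatch, stop
LCP = "jj" (length 2)

2


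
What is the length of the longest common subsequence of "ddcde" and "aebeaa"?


LCS of "ddcde" and "aebeaa"
DP table:
           a    e    b    e    a    a
      0    0    0    0    0    0    0
  d   0    0    0    0    0    0    0
  d   0    0    0    0    0    0    0
  c   0    0    0    0    0    0    0
  d   0    0    0    0    0    0    0
  e   0    0    1    1    1    1    1
LCS length = dp[5][6] = 1

1


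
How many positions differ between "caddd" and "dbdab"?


Comparing "caddd" and "dbdab" position by position:
  Position 0: 'c' vs 'd' => DIFFER
  Position 1: 'a' vs 'b' => DIFFER
  Position 2: 'd' vs 'd' => same
  Position 3: 'd' vs 'a' => DIFFER
  Position 4: 'd' vs 'b' => DIFFER
Positions that differ: 4

4


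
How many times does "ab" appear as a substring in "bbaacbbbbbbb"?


Searching for "ab" in "bbaacbbbbbbb"
Scanning each position:
  Position 0: "bb" => no
  Position 1: "ba" => no
  Position 2: "aa" => no
  Position 3: "ac" => no
  Position 4: "cb" => no
  Position 5: "bb" => no
  Position 6: "bb" => no
  Position 7: "bb" => no
  Position 8: "bb" => no
  Position 9: "bb" => no
  Position 10: "bb" => no
Total occurrences: 0

0


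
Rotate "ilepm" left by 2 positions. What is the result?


Input: "ilepm", rotate left by 2
First 2 characters: "il"
Remaining characters: "epm"
Concatenate remaining + first: "epm" + "il" = "epmil"

epmil


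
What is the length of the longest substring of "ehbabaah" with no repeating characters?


Input: "ehbabaah"
Sliding window (track last position of each char):
  Position 0 ('e'): window [0,0] length 1 -- new best
  Position 1 ('h'): window [0,1] length 2 -- new best
  Position 2 ('b'): window [0,2] length 3 -- new best
  Position 3 ('a'): window [0,3] length 4 -- new best
  Position 4 ('b'): repeat (last at 2), move window start to 3
  Position 4 ('b'): window [3,4] length 2
  Position 5 ('a'): repeat (last at 3), move window start to 4
  Position 5 ('a'): window [4,5] length 2
  Position 6 ('a'): repeat (last at 5), move window start to 6
  Position 6 ('a'): window [6,6] length 1
  Position 7 ('h'): window [6,7] length 2
Longest substring with no repeats: "ehba" with length 4

4


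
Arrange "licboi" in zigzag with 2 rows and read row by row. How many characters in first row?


Zigzag "licboi" into 2 rows:
Placing characters:
  'l' => row 0
  'i' => row 1
  'c' => row 0
  'b' => row 1
  'o' => row 0
  'i' => row 1
Rows:
  Row 0: "lco"
  Row 1: "ibi"
First row length: 3

3


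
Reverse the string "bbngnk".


Input: bbngnk
Reading characters right to left:
  Position 5: 'k'
  Position 4: 'n'
  Position 3: 'g'
  Position 2: 'n'
  Position 1: 'b'
  Position 0: 'b'
Reversed: kngnbb

kngnbb


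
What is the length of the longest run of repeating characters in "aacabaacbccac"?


Input: "aacabaacbccac"
Scanning for longest run:
  Position 1 ('a'): continues run of 'a', length=2
  Position 2 ('c'): new char, reset run to 1
  Position 3 ('a'): new char, reset run to 1
  Position 4 ('b'): new char, reset run to 1
  Position 5 ('a'): new char, reset run to 1
  Position 6 ('a'): continues run of 'a', length=2
  Position 7 ('c'): new char, reset run to 1
  Position 8 ('b'): new char, reset run to 1
  Position 9 ('c'): new char, reset run to 1
  Position 10 ('c'): continues run of 'c', length=2
  Position 11 ('a'): new char, reset run to 1
  Position 12 ('c'): new char, reset run to 1
Longest run: 'a' with length 2

2


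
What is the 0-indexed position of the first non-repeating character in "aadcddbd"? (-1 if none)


Input: aadcddbd
Character frequencies:
  'a': 2
  'b': 1
  'c': 1
  'd': 4
Scanning left to right for freq == 1:
  Position 0 ('a'): freq=2, skip
  Position 1 ('a'): freq=2, skip
  Position 2 ('d'): freq=4, skip
  Position 3 ('c'): unique! => answer = 3

3


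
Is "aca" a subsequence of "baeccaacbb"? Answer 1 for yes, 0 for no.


Check if "aca" is a subsequence of "baeccaacbb"
Greedy scan:
  Position 0 ('b'): no match needed
  Position 1 ('a'): matches sub[0] = 'a'
  Position 2 ('e'): no match needed
  Position 3 ('c'): matches sub[1] = 'c'
  Position 4 ('c'): no match needed
  Position 5 ('a'): matches sub[2] = 'a'
  Position 6 ('a'): no match needed
  Position 7 ('c'): no match needed
  Position 8 ('b'): no match needed
  Position 9 ('b'): no match needed
All 3 characters matched => is a subsequence

1


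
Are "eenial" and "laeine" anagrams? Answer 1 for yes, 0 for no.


Strings: "eenial", "laeine"
Sorted first:  aeeiln
Sorted second: aeeiln
Sorted forms match => anagrams

1


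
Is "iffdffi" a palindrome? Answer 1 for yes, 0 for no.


Input: iffdffi
Reversed: iffdffi
  Compare pos 0 ('i') with pos 6 ('i'): match
  Compare pos 1 ('f') with pos 5 ('f'): match
  Compare pos 2 ('f') with pos 4 ('f'): match
Result: palindrome

1


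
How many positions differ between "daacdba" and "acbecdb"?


Comparing "daacdba" and "acbecdb" position by position:
  Position 0: 'd' vs 'a' => DIFFER
  Position 1: 'a' vs 'c' => DIFFER
  Position 2: 'a' vs 'b' => DIFFER
  Position 3: 'c' vs 'e' => DIFFER
  Position 4: 'd' vs 'c' => DIFFER
  Position 5: 'b' vs 'd' => DIFFER
  Position 6: 'a' vs 'b' => DIFFER
Positions that differ: 7

7


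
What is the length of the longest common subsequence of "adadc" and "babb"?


LCS of "adadc" and "babb"
DP table:
           b    a    b    b
      0    0    0    0    0
  a   0    0    1    1    1
  d   0    0    1    1    1
  a   0    0    1    1    1
  d   0    0    1    1    1
  c   0    0    1    1    1
LCS length = dp[5][4] = 1

1


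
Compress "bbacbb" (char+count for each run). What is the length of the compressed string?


Input: bbacbb
Runs:
  'b' x 2 => "b2"
  'a' x 1 => "a1"
  'c' x 1 => "c1"
  'b' x 2 => "b2"
Compressed: "b2a1c1b2"
Compressed length: 8

8


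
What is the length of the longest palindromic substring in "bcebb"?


Input: "bcebb"
Checking substrings for palindromes:
  [3:5] "bb" (len 2) => palindrome
Longest palindromic substring: "bb" with length 2

2


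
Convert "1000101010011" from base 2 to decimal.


Input: "1000101010011" in base 2
Positional expansion:
  Digit '1' (value 1) x 2^12 = 4096
  Digit '0' (value 0) x 2^11 = 0
  Digit '0' (value 0) x 2^10 = 0
  Digit '0' (value 0) x 2^9 = 0
  Digit '1' (value 1) x 2^8 = 256
  Digit '0' (value 0) x 2^7 = 0
  Digit '1' (value 1) x 2^6 = 64
  Digit '0' (value 0) x 2^5 = 0
  Digit '1' (value 1) x 2^4 = 16
  Digit '0' (value 0) x 2^3 = 0
  Digit '0' (value 0) x 2^2 = 0
  Digit '1' (value 1) x 2^1 = 2
  Digit '1' (value 1) x 2^0 = 1
Sum = 4435

4435


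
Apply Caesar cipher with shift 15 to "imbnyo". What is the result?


Caesar cipher: shift "imbnyo" by 15
  'i' (pos 8) + 15 = pos 23 = 'x'
  'm' (pos 12) + 15 = pos 1 = 'b'
  'b' (pos 1) + 15 = pos 16 = 'q'
  'n' (pos 13) + 15 = pos 2 = 'c'
  'y' (pos 24) + 15 = pos 13 = 'n'
  'o' (pos 14) + 15 = pos 3 = 'd'
Result: xbqcnd

xbqcnd


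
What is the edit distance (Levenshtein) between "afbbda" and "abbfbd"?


Computing edit distance: "afbbda" -> "abbfbd"
DP table:
           a    b    b    f    b    d
      0    1    2    3    4    5    6
  a   1    0    1    2    3    4    5
  f   2    1    1    2    2    3    4
  b   3    2    1    1    2    2    3
  b   4    3    2    1    2    2    3
  d   5    4    3    2    2    3    2
  a   6    5    4    3    3    3    3
Edit distance = dp[6][6] = 3

3


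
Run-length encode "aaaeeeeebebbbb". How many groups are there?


Input: aaaeeeeebebbbb
Scanning for consecutive runs:
  Group 1: 'a' x 3 (positions 0-2)
  Group 2: 'e' x 5 (positions 3-7)
  Group 3: 'b' x 1 (positions 8-8)
  Group 4: 'e' x 1 (positions 9-9)
  Group 5: 'b' x 4 (positions 10-13)
Total groups: 5

5


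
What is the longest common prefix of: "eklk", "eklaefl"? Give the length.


Words: eklk, eklaefl
  Position 0: all 'e' => match
  Position 1: all 'k' => match
  Position 2: all 'l' => match
  Position 3: ('k', 'a') => mismatch, stop
LCP = "ekl" (length 3)

3


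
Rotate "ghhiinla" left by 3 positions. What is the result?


Input: "ghhiinla", rotate left by 3
First 3 characters: "ghh"
Remaining characters: "iinla"
Concatenate remaining + first: "iinla" + "ghh" = "iinlaghh"

iinlaghh


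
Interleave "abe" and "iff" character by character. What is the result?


Interleaving "abe" and "iff":
  Position 0: 'a' from first, 'i' from second => "ai"
  Position 1: 'b' from first, 'f' from second => "bf"
  Position 2: 'e' from first, 'f' from second => "ef"
Result: aibfef

aibfef


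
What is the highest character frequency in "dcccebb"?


Input: dcccebb
Character counts:
  'b': 2
  'c': 3
  'd': 1
  'e': 1
Maximum frequency: 3

3


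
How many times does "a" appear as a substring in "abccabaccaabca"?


Searching for "a" in "abccabaccaabca"
Scanning each position:
  Position 0: "a" => MATCH
  Position 1: "b" => no
  Position 2: "c" => no
  Position 3: "c" => no
  Position 4: "a" => MATCH
  Position 5: "b" => no
  Position 6: "a" => MATCH
  Position 7: "c" => no
  Position 8: "c" => no
  Position 9: "a" => MATCH
  Position 10: "a" => MATCH
  Position 11: "b" => no
  Position 12: "c" => no
  Position 13: "a" => MATCH
Total occurrences: 6

6


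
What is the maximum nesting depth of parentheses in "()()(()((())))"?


Input: "()()(()((())))"
Tracking depth:
  Position 0 '(': depth becomes 1
  Position 1 ')': depth becomes 0
  Position 2 '(': depth becomes 1
  Position 3 ')': depth becomes 0
  Position 4 '(': depth becomes 1
  Position 5 '(': depth becomes 2
  Position 6 ')': depth becomes 1
  Position 7 '(': depth becomes 2
  Position 8 '(': depth becomes 3
  Position 9 '(': depth becomes 4
  Position 10 ')': depth becomes 3
  Position 11 ')': depth becomes 2
  Position 12 ')': depth becomes 1
  Position 13 ')': depth becomes 0
Maximum depth reached: 4

4


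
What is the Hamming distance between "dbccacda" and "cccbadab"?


Comparing "dbccacda" and "cccbadab" position by position:
  Position 0: 'd' vs 'c' => differ
  Position 1: 'b' vs 'c' => differ
  Position 2: 'c' vs 'c' => same
  Position 3: 'c' vs 'b' => differ
  Position 4: 'a' vs 'a' => same
  Position 5: 'c' vs 'd' => differ
  Position 6: 'd' vs 'a' => differ
  Position 7: 'a' vs 'b' => differ
Total differences (Hamming distance): 6

6


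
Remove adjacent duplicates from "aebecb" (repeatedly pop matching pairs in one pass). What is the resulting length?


Input: aebecb
Stack-based adjacent duplicate removal:
  Read 'a': push. Stack: a
  Read 'e': push. Stack: ae
  Read 'b': push. Stack: aeb
  Read 'e': push. Stack: aebe
  Read 'c': push. Stack: aebec
  Read 'b': push. Stack: aebecb
Final stack: "aebecb" (length 6)

6


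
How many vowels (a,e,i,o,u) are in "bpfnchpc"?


Input: bpfnchpc
Checking each character:
  'b' at position 0: consonant
  'p' at position 1: consonant
  'f' at position 2: consonant
  'n' at position 3: consonant
  'c' at position 4: consonant
  'h' at position 5: consonant
  'p' at position 6: consonant
  'c' at position 7: consonant
Total vowels: 0

0


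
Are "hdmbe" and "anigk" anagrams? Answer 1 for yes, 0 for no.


Strings: "hdmbe", "anigk"
Sorted first:  bdehm
Sorted second: agikn
Differ at position 0: 'b' vs 'a' => not anagrams

0


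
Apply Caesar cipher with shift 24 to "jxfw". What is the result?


Caesar cipher: shift "jxfw" by 24
  'j' (pos 9) + 24 = pos 7 = 'h'
  'x' (pos 23) + 24 = pos 21 = 'v'
  'f' (pos 5) + 24 = pos 3 = 'd'
  'w' (pos 22) + 24 = pos 20 = 'u'
Result: hvdu

hvdu


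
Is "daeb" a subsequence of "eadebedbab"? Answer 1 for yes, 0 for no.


Check if "daeb" is a subsequence of "eadebedbab"
Greedy scan:
  Position 0 ('e'): no match needed
  Position 1 ('a'): no match needed
  Position 2 ('d'): matches sub[0] = 'd'
  Position 3 ('e'): no match needed
  Position 4 ('b'): no match needed
  Position 5 ('e'): no match needed
  Position 6 ('d'): no match needed
  Position 7 ('b'): no match needed
  Position 8 ('a'): matches sub[1] = 'a'
  Position 9 ('b'): no match needed
Only matched 2/4 characters => not a subsequence

0


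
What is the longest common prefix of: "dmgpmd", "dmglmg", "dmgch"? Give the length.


Words: dmgpmd, dmglmg, dmgch
  Position 0: all 'd' => match
  Position 1: all 'm' => match
  Position 2: all 'g' => match
  Position 3: ('p', 'l', 'c') => mismatch, stop
LCP = "dmg" (length 3)

3


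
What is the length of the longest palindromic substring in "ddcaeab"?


Input: "ddcaeab"
Checking substrings for palindromes:
  [3:6] "aea" (len 3) => palindrome
  [0:2] "dd" (len 2) => palindrome
Longest palindromic substring: "aea" with length 3

3


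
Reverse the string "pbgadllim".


Input: pbgadllim
Reading characters right to left:
  Position 8: 'm'
  Position 7: 'i'
  Position 6: 'l'
  Position 5: 'l'
  Position 4: 'd'
  Position 3: 'a'
  Position 2: 'g'
  Position 1: 'b'
  Position 0: 'p'
Reversed: milldagbp

milldagbp


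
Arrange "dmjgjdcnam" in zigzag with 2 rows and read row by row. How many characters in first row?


Zigzag "dmjgjdcnam" into 2 rows:
Placing characters:
  'd' => row 0
  'm' => row 1
  'j' => row 0
  'g' => row 1
  'j' => row 0
  'd' => row 1
  'c' => row 0
  'n' => row 1
  'a' => row 0
  'm' => row 1
Rows:
  Row 0: "djjca"
  Row 1: "mgdnm"
First row length: 5

5


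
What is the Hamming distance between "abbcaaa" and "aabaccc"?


Comparing "abbcaaa" and "aabaccc" position by position:
  Position 0: 'a' vs 'a' => same
  Position 1: 'b' vs 'a' => differ
  Position 2: 'b' vs 'b' => same
  Position 3: 'c' vs 'a' => differ
  Position 4: 'a' vs 'c' => differ
  Position 5: 'a' vs 'c' => differ
  Position 6: 'a' vs 'c' => differ
Total differences (Hamming distance): 5

5


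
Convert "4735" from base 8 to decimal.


Input: "4735" in base 8
Positional expansion:
  Digit '4' (value 4) x 8^3 = 2048
  Digit '7' (value 7) x 8^2 = 448
  Digit '3' (value 3) x 8^1 = 24
  Digit '5' (value 5) x 8^0 = 5
Sum = 2525

2525


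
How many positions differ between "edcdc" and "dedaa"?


Comparing "edcdc" and "dedaa" position by position:
  Position 0: 'e' vs 'd' => DIFFER
  Position 1: 'd' vs 'e' => DIFFER
  Position 2: 'c' vs 'd' => DIFFER
  Position 3: 'd' vs 'a' => DIFFER
  Position 4: 'c' vs 'a' => DIFFER
Positions that differ: 5

5


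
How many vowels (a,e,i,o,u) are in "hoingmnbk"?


Input: hoingmnbk
Checking each character:
  'h' at position 0: consonant
  'o' at position 1: vowel (running total: 1)
  'i' at position 2: vowel (running total: 2)
  'n' at position 3: consonant
  'g' at position 4: consonant
  'm' at position 5: consonant
  'n' at position 6: consonant
  'b' at position 7: consonant
  'k' at position 8: consonant
Total vowels: 2

2


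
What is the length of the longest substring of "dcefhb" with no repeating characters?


Input: "dcefhb"
Sliding window (track last position of each char):
  Position 0 ('d'): window [0,0] length 1 -- new best
  Position 1 ('c'): window [0,1] length 2 -- new best
  Position 2 ('e'): window [0,2] length 3 -- new best
  Position 3 ('f'): window [0,3] length 4 -- new best
  Position 4 ('h'): window [0,4] length 5 -- new best
  Position 5 ('b'): window [0,5] length 6 -- new best
Longest substring with no repeats: "dcefhb" with length 6

6


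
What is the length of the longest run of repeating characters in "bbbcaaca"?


Input: "bbbcaaca"
Scanning for longest run:
  Position 1 ('b'): continues run of 'b', length=2
  Position 2 ('b'): continues run of 'b', length=3
  Position 3 ('c'): new char, reset run to 1
  Position 4 ('a'): new char, reset run to 1
  Position 5 ('a'): continues run of 'a', length=2
  Position 6 ('c'): new char, reset run to 1
  Position 7 ('a'): new char, reset run to 1
Longest run: 'b' with length 3

3
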